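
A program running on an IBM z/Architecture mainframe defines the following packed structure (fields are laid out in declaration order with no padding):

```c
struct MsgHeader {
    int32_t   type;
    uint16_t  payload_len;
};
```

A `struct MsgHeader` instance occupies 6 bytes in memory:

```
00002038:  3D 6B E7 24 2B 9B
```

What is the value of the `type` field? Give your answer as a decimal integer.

1030481700

`type` is the first field, at byte offset 0, occupying 4 bytes.
Bytes at offsets 0..3: 3D 6B E7 24.
Big-endian: lowest address holds the most-significant byte.
The bytes are already most-significant first: 0x3D6BE724.
0x3D6BE724 = 1030481700.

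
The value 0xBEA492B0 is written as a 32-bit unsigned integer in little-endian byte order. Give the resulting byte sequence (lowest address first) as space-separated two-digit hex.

B0 92 A4 BE

Split into bytes (most-significant first): BE A4 92 B0.
Little-endian stores the least-significant byte at the lowest address.
So at ascending addresses the bytes are B0 92 A4 BE.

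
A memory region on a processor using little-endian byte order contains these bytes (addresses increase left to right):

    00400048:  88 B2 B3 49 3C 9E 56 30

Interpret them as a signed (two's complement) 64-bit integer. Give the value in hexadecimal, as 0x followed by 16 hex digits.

Little-endian: lowest address holds the least-significant byte.
Reassemble most-significant byte first: 30 56 9E 3C 49 B3 B2 88 → 0x30569E3C49B3B288.

0x30569E3C49B3B288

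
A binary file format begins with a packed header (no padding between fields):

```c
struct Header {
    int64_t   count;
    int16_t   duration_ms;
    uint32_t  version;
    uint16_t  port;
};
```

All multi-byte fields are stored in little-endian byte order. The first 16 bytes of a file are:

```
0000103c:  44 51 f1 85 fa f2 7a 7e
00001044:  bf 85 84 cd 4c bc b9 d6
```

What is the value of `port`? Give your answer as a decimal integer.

54969

`port` follows `count` (8 B), `duration_ms` (2 B), `version` (4 B), so it starts at offset 8 + 2 + 4 = 14 and occupies 2 bytes.
Bytes at offsets 14..15: B9 D6.
Little-endian stores the least-significant byte at the lowest address.
Reassemble most-significant byte first: D6 B9 → 0xD6B9.
0xD6B9 = 54969.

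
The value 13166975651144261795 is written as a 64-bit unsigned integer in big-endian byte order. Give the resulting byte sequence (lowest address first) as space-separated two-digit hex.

13166975651144261795 in hexadecimal, padded to 64 bits, is 0xB6BA7E97D4ABE0A3.
Split into bytes (most-significant first): B6 BA 7E 97 D4 AB E0 A3.
In big-endian order the high byte comes first in memory.
So the memory order matches the most-significant-first order: B6 BA 7E 97 D4 AB E0 A3.

B6 BA 7E 97 D4 AB E0 A3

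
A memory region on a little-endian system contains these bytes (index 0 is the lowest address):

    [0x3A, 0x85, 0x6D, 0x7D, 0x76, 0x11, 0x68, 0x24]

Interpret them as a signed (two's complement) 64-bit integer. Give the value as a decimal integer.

In little-endian order the low byte comes first in memory.
Reassemble most-significant byte first: 24 68 11 76 7D 6D 85 3A → 0x246811767D6D853A.
0x246811767D6D853A = 2623365983551456570.

2623365983551456570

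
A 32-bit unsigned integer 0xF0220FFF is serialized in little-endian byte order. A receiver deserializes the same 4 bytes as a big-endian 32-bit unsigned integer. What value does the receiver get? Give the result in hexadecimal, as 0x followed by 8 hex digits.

0xFF0F22F0

Stored little-endian, the bytes at ascending addresses are FF 0F 22 F0.
Read back as big-endian, the last byte is least significant, giving 0xFF0F22F0.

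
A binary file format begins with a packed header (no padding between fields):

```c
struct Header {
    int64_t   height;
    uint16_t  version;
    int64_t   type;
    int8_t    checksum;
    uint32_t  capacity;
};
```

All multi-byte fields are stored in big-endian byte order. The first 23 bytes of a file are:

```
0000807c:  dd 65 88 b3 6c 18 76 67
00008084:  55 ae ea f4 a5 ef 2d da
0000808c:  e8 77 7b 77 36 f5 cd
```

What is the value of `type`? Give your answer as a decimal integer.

`type` follows `height` (8 B), `version` (2 B), so it starts at offset 8 + 2 = 10 and occupies 8 bytes.
Bytes at offsets 10..17: EA F4 A5 EF 2D DA E8 77.
Big-endian stores the most-significant byte at the lowest address.
The bytes are already most-significant first: 0xEAF4A5EF2DDAE877.
Top bit is set, so as a signed 64-bit value this is 0xEAF4A5EF2DDAE877 − 2^64 = -1516404727831926665.

-1516404727831926665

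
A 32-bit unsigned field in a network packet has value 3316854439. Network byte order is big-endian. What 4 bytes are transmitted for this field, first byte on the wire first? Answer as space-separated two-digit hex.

C5 B3 2E A7

3316854439 in hexadecimal, padded to 32 bits, is 0xC5B32EA7.
Split into bytes (most-significant first): C5 B3 2E A7.
Big-endian: lowest address holds the most-significant byte.
So the memory order matches the most-significant-first order: C5 B3 2E A7.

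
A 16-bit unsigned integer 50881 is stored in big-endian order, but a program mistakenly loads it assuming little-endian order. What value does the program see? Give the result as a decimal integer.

50881 in 16-bit hexadecimal is 0xC6C1.
Stored big-endian, the bytes at ascending addresses are C6 C1.
Read back as little-endian, the first byte is least significant, giving 0xC1C6.
0xC1C6 = 49606.

49606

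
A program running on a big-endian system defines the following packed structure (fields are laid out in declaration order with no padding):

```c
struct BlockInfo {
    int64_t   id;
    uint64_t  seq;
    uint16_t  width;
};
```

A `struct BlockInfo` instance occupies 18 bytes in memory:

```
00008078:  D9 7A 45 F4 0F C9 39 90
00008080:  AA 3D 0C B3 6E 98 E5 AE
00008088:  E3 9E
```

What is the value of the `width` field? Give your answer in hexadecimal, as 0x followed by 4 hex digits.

0xE39E

`width` follows `id` (8 B), `seq` (8 B), so it starts at offset 8 + 8 = 16 and occupies 2 bytes.
Bytes at offsets 16..17: E3 9E.
Big-endian stores the most-significant byte at the lowest address.
The bytes are already most-significant first: 0xE39E.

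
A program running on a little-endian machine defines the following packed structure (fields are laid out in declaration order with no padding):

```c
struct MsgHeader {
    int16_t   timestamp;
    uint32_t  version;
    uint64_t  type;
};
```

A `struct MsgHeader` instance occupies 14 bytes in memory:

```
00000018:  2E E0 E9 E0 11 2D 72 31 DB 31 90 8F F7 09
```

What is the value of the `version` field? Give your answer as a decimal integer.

756146409

`version` follows `timestamp` (2 bytes), so it starts at byte offset 2 and occupies 4 bytes.
Bytes at offsets 2..5: E9 E0 11 2D.
In little-endian order the low byte comes first in memory.
Reassemble most-significant byte first: 2D 11 E0 E9 → 0x2D11E0E9.
0x2D11E0E9 = 756146409.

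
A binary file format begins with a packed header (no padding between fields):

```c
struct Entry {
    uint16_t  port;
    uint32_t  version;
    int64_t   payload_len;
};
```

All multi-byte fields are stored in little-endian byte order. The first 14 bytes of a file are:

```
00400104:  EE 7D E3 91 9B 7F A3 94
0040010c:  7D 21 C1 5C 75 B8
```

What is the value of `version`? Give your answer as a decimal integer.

`version` follows `port` (2 bytes), so it starts at byte offset 2 and occupies 4 bytes.
Bytes at offsets 2..5: E3 91 9B 7F.
In little-endian order the low byte comes first in memory.
Reassemble most-significant byte first: 7F 9B 91 E3 → 0x7F9B91E3.
0x7F9B91E3 = 2140901859.

2140901859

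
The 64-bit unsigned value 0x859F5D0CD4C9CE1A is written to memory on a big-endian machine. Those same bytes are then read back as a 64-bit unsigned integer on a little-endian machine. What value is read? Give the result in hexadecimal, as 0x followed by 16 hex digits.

Stored big-endian, the bytes at ascending addresses are 85 9F 5D 0C D4 C9 CE 1A.
Read back as little-endian, the first byte is least significant, giving 0x1ACEC9D40C5D9F85.

0x1ACEC9D40C5D9F85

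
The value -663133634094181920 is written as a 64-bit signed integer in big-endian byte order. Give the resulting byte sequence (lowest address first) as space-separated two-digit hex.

Two's complement of -663133634094181920 in 64 bits: 663133634094181920 = 0x0933EC86DACC2E20; invert → 0xF6CC13792533D1DF; add 1 → 0xF6CC13792533D1E0.
Split into bytes (most-significant first): F6 CC 13 79 25 33 D1 E0.
Big-endian: lowest address holds the most-significant byte.
So the memory order matches the most-significant-first order: F6 CC 13 79 25 33 D1 E0.

F6 CC 13 79 25 33 D1 E0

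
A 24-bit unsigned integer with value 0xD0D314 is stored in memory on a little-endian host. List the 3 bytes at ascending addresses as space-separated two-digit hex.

Split into bytes (most-significant first): D0 D3 14.
In little-endian order the low byte comes first in memory.
So at ascending addresses the bytes are 14 D3 D0.

14 D3 D0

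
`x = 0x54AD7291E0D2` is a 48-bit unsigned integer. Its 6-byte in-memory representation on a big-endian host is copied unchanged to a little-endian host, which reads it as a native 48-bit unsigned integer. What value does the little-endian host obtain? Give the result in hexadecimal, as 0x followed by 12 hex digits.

0xD2E09172AD54

Stored big-endian, the bytes at ascending addresses are 54 AD 72 91 E0 D2.
Read back as little-endian, the first byte is least significant, giving 0xD2E09172AD54.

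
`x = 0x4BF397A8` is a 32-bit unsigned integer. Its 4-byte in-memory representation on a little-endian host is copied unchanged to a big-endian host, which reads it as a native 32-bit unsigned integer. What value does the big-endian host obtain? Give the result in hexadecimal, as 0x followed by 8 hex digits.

0xA897F34B

Stored little-endian, the bytes at ascending addresses are A8 97 F3 4B.
Read back as big-endian, the last byte is least significant, giving 0xA897F34B.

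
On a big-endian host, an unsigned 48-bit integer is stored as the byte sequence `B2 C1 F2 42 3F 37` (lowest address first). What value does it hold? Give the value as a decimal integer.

196546062860087

Big-endian stores the most-significant byte at the lowest address.
The bytes are already most-significant first: 0xB2C1F2423F37.
0xB2C1F2423F37 = 196546062860087.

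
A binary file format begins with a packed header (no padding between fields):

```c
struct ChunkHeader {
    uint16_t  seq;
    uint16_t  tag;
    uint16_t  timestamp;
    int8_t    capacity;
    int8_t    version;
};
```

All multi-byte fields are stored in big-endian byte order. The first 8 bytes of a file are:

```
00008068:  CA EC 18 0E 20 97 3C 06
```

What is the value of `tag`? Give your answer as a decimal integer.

`tag` follows `seq` (2 bytes), so it starts at byte offset 2 and occupies 2 bytes.
Bytes at offsets 2..3: 18 0E.
Big-endian: lowest address holds the most-significant byte.
The bytes are already most-significant first: 0x180E.
0x180E = 6158.

6158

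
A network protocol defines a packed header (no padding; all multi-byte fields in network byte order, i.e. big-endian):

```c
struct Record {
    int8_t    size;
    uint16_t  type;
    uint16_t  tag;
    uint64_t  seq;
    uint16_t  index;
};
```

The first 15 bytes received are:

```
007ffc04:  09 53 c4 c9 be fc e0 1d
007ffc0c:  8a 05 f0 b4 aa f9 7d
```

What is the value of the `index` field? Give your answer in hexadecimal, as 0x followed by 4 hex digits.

0xF97D

`index` follows `size` (1 B), `type` (2 B), `tag` (2 B), `seq` (8 B), so it starts at offset 1 + 2 + 2 + 8 = 13 and occupies 2 bytes.
Bytes at offsets 13..14: F9 7D.
Big-endian: lowest address holds the most-significant byte.
The bytes are already most-significant first: 0xF97D.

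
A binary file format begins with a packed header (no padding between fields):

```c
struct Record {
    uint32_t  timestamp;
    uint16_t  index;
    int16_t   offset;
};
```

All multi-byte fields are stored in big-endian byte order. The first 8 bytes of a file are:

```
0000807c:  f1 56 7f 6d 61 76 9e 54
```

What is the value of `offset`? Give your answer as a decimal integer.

-25004

`offset` follows `timestamp` (4 B), `index` (2 B), so it starts at offset 4 + 2 = 6 and occupies 2 bytes.
Bytes at offsets 6..7: 9E 54.
Big-endian stores the most-significant byte at the lowest address.
The bytes are already most-significant first: 0x9E54.
Top bit is set, so as a signed 16-bit value this is 0x9E54 − 2^16 = -25004.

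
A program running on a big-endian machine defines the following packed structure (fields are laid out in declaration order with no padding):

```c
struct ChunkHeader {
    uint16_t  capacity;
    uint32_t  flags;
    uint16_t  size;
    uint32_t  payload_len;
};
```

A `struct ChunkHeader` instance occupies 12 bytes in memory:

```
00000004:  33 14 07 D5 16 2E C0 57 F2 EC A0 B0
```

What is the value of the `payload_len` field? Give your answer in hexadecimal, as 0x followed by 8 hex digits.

`payload_len` follows `capacity` (2 B), `flags` (4 B), `size` (2 B), so it starts at offset 2 + 4 + 2 = 8 and occupies 4 bytes.
Bytes at offsets 8..11: F2 EC A0 B0.
Big-endian: lowest address holds the most-significant byte.
The bytes are already most-significant first: 0xF2ECA0B0.

0xF2ECA0B0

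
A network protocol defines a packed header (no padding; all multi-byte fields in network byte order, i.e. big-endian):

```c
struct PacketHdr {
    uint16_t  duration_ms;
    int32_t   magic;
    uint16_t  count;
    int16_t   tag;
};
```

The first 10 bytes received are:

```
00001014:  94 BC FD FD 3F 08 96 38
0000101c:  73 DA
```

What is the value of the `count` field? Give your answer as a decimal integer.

`count` follows `duration_ms` (2 B), `magic` (4 B), so it starts at offset 2 + 4 = 6 and occupies 2 bytes.
Bytes at offsets 6..7: 96 38.
Big-endian: lowest address holds the most-significant byte.
The bytes are already most-significant first: 0x9638.
0x9638 = 38456.

38456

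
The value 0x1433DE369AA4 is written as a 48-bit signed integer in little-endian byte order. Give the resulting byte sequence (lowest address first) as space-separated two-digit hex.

Split into bytes (most-significant first): 14 33 DE 36 9A A4.
In little-endian order the low byte comes first in memory.
So at ascending addresses the bytes are A4 9A 36 DE 33 14.

A4 9A 36 DE 33 14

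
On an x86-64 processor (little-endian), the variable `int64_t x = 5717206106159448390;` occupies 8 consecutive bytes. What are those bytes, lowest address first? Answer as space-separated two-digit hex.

46 01 54 99 A9 98 57 4F

5717206106159448390 in hexadecimal, padded to 64 bits, is 0x4F5798A999540146.
Split into bytes (most-significant first): 4F 57 98 A9 99 54 01 46.
Little-endian: lowest address holds the least-significant byte.
So at ascending addresses the bytes are 46 01 54 99 A9 98 57 4F.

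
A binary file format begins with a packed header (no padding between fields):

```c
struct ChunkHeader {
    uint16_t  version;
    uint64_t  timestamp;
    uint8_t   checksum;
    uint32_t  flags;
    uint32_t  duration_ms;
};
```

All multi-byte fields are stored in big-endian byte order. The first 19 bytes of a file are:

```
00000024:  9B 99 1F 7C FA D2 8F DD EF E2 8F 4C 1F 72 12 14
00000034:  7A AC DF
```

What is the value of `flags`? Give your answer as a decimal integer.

`flags` follows `version` (2 B), `timestamp` (8 B), `checksum` (1 B), so it starts at offset 2 + 8 + 1 = 11 and occupies 4 bytes.
Bytes at offsets 11..14: 4C 1F 72 12.
In big-endian order the high byte comes first in memory.
The bytes are already most-significant first: 0x4C1F7212.
0x4C1F7212 = 1277129234.

1277129234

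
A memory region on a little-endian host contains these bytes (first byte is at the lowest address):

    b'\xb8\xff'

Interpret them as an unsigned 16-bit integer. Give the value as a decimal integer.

In little-endian order the low byte comes first in memory.
Reassemble most-significant byte first: FF B8 → 0xFFB8.
0xFFB8 = 65464.

65464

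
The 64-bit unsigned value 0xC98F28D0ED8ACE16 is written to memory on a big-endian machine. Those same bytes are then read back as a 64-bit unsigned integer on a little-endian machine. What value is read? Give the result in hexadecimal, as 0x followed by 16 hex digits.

0x16CE8AEDD0288FC9

Stored big-endian, the bytes at ascending addresses are C9 8F 28 D0 ED 8A CE 16.
Read back as little-endian, the first byte is least significant, giving 0x16CE8AEDD0288FC9.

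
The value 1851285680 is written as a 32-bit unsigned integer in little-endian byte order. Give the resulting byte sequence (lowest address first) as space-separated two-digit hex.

B0 60 58 6E

1851285680 in hexadecimal, padded to 32 bits, is 0x6E5860B0.
Split into bytes (most-significant first): 6E 58 60 B0.
Little-endian stores the least-significant byte at the lowest address.
So at ascending addresses the bytes are B0 60 58 6E.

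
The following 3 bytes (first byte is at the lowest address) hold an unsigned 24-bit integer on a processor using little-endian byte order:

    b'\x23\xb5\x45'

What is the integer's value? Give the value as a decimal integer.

4568355

Little-endian stores the least-significant byte at the lowest address.
Reassemble most-significant byte first: 45 B5 23 → 0x45B523.
0x45B523 = 4568355.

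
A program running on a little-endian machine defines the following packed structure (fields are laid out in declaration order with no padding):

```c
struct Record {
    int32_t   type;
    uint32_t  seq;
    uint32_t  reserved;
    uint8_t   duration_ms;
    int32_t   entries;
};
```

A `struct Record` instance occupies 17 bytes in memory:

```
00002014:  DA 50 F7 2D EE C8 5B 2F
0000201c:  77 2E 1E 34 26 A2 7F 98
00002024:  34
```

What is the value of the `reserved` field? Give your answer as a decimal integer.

874393207

`reserved` follows `type` (4 B), `seq` (4 B), so it starts at offset 4 + 4 = 8 and occupies 4 bytes.
Bytes at offsets 8..11: 77 2E 1E 34.
Little-endian: lowest address holds the least-significant byte.
Reassemble most-significant byte first: 34 1E 2E 77 → 0x341E2E77.
0x341E2E77 = 874393207.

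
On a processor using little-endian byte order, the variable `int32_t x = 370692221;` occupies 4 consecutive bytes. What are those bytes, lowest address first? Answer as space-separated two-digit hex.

7D 50 18 16

370692221 in hexadecimal, padded to 32 bits, is 0x1618507D.
Split into bytes (most-significant first): 16 18 50 7D.
Little-endian: lowest address holds the least-significant byte.
So at ascending addresses the bytes are 7D 50 18 16.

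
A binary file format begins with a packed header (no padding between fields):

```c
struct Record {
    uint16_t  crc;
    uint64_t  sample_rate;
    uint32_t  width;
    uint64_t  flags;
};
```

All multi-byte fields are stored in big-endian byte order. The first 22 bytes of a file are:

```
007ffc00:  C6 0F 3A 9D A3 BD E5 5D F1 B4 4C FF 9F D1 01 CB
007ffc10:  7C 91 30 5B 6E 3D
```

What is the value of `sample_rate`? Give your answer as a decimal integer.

`sample_rate` follows `crc` (2 bytes), so it starts at byte offset 2 and occupies 8 bytes.
Bytes at offsets 2..9: 3A 9D A3 BD E5 5D F1 B4.
In big-endian order the high byte comes first in memory.
The bytes are already most-significant first: 0x3A9DA3BDE55DF1B4.
0x3A9DA3BDE55DF1B4 = 4223712061535678900.

4223712061535678900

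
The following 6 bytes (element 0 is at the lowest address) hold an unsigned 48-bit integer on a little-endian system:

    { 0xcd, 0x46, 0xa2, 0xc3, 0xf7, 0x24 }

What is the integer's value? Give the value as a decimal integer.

40646557714125

Little-endian: lowest address holds the least-significant byte.
Reassemble most-significant byte first: 24 F7 C3 A2 46 CD → 0x24F7C3A246CD.
0x24F7C3A246CD = 40646557714125.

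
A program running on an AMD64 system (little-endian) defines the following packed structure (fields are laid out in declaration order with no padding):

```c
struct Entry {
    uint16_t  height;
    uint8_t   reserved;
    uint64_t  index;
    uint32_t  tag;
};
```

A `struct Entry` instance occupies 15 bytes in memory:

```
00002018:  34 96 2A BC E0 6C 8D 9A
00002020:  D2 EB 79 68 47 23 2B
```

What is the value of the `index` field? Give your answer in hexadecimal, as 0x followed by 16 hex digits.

0x79EBD29A8D6CE0BC

`index` follows `height` (2 B), `reserved` (1 B), so it starts at offset 2 + 1 = 3 and occupies 8 bytes.
Bytes at offsets 3..10: BC E0 6C 8D 9A D2 EB 79.
Little-endian stores the least-significant byte at the lowest address.
Reassemble most-significant byte first: 79 EB D2 9A 8D 6C E0 BC → 0x79EBD29A8D6CE0BC.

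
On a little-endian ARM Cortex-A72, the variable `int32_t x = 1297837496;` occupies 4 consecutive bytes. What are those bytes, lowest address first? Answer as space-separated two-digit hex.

1297837496 in hexadecimal, padded to 32 bits, is 0x4D5B6DB8.
Split into bytes (most-significant first): 4D 5B 6D B8.
Little-endian: lowest address holds the least-significant byte.
So at ascending addresses the bytes are B8 6D 5B 4D.

B8 6D 5B 4D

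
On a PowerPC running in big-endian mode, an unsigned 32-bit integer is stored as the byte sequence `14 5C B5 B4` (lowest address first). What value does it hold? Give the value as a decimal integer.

Big-endian: lowest address holds the most-significant byte.
The bytes are already most-significant first: 0x145CB5B4.
0x145CB5B4 = 341620148.

341620148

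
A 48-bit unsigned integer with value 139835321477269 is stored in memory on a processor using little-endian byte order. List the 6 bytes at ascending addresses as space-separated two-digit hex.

95 E8 A9 F2 2D 7F

139835321477269 in hexadecimal, padded to 48 bits, is 0x7F2DF2A9E895.
Split into bytes (most-significant first): 7F 2D F2 A9 E8 95.
In little-endian order the low byte comes first in memory.
So at ascending addresses the bytes are 95 E8 A9 F2 2D 7F.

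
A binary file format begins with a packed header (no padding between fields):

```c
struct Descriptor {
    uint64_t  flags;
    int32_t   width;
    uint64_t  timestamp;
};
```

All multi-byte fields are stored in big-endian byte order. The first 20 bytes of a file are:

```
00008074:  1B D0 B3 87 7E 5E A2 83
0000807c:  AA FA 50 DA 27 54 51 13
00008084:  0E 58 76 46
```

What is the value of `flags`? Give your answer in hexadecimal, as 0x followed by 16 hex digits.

`flags` is the first field, at byte offset 0, occupying 8 bytes.
Bytes at offsets 0..7: 1B D0 B3 87 7E 5E A2 83.
Big-endian: lowest address holds the most-significant byte.
The bytes are already most-significant first: 0x1BD0B3877E5EA283.

0x1BD0B3877E5EA283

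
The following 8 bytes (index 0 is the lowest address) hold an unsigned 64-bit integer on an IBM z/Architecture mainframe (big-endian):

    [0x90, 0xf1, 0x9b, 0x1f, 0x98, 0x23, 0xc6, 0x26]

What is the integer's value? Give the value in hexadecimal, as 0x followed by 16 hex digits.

Big-endian stores the most-significant byte at the lowest address.
The bytes are already most-significant first: 0x90F19B1F9823C626.

0x90F19B1F9823C626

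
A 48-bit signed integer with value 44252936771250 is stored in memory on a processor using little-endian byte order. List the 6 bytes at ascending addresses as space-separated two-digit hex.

44252936771250 in hexadecimal, padded to 48 bits, is 0x283F709396B2.
Split into bytes (most-significant first): 28 3F 70 93 96 B2.
Little-endian: lowest address holds the least-significant byte.
So at ascending addresses the bytes are B2 96 93 70 3F 28.

B2 96 93 70 3F 28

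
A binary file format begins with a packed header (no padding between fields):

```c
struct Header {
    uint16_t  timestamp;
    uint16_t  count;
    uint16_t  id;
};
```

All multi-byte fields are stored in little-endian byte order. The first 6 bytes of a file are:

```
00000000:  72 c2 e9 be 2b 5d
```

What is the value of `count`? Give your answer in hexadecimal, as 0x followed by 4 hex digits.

0xBEE9

`count` follows `timestamp` (2 bytes), so it starts at byte offset 2 and occupies 2 bytes.
Bytes at offsets 2..3: E9 BE.
Little-endian stores the least-significant byte at the lowest address.
Reassemble most-significant byte first: BE E9 → 0xBEE9.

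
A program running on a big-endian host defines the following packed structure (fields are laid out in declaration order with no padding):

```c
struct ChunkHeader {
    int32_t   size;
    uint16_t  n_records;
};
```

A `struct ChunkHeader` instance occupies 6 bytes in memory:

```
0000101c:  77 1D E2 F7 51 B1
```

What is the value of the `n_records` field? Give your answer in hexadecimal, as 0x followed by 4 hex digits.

0x51B1

`n_records` follows `size` (4 bytes), so it starts at byte offset 4 and occupies 2 bytes.
Bytes at offsets 4..5: 51 B1.
In big-endian order the high byte comes first in memory.
The bytes are already most-significant first: 0x51B1.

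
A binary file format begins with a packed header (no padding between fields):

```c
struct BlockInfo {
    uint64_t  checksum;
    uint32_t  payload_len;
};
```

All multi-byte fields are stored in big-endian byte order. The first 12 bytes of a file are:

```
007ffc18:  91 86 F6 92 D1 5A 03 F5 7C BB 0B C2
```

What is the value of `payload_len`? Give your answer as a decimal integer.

`payload_len` follows `checksum` (8 bytes), so it starts at byte offset 8 and occupies 4 bytes.
Bytes at offsets 8..11: 7C BB 0B C2.
In big-endian order the high byte comes first in memory.
The bytes are already most-significant first: 0x7CBB0BC2.
0x7CBB0BC2 = 2092633026.

2092633026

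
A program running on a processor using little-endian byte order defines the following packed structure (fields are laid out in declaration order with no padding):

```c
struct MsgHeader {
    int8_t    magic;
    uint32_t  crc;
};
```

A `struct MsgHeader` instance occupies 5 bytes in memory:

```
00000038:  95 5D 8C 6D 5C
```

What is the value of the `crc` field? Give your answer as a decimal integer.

`crc` follows `magic` (1 byte), so it starts at byte offset 1 and occupies 4 bytes.
Bytes at offsets 1..4: 5D 8C 6D 5C.
In little-endian order the low byte comes first in memory.
Reassemble most-significant byte first: 5C 6D 8C 5D → 0x5C6D8C5D.
0x5C6D8C5D = 1550683229.

1550683229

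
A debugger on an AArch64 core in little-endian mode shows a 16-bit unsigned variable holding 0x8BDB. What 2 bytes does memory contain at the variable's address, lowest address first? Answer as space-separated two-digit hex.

DB 8B

Split into bytes (most-significant first): 8B DB.
Little-endian stores the least-significant byte at the lowest address.
So at ascending addresses the bytes are DB 8B.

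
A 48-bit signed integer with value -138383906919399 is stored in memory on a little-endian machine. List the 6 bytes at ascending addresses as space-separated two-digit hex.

19 AC 62 FC 23 82

Two's complement of -138383906919399 in 48 bits: 138383906919399 = 0x7DDC039D53E7; invert → 0x8223FC62AC18; add 1 → 0x8223FC62AC19.
Split into bytes (most-significant first): 82 23 FC 62 AC 19.
In little-endian order the low byte comes first in memory.
So at ascending addresses the bytes are 19 AC 62 FC 23 82.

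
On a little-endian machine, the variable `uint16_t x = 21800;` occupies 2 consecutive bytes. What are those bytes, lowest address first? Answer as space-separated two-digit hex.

28 55

21800 in hexadecimal, padded to 16 bits, is 0x5528.
Split into bytes (most-significant first): 55 28.
In little-endian order the low byte comes first in memory.
So at ascending addresses the bytes are 28 55.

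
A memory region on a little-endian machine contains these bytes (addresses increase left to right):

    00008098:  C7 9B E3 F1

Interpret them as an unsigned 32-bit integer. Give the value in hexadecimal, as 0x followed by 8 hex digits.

0xF1E39BC7

In little-endian order the low byte comes first in memory.
Reassemble most-significant byte first: F1 E3 9B C7 → 0xF1E39BC7.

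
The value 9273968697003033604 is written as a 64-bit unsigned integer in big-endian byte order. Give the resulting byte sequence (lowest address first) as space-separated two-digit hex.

9273968697003033604 in hexadecimal, padded to 64 bits, is 0x80B3C164F2F54404.
Split into bytes (most-significant first): 80 B3 C1 64 F2 F5 44 04.
In big-endian order the high byte comes first in memory.
So the memory order matches the most-significant-first order: 80 B3 C1 64 F2 F5 44 04.

80 B3 C1 64 F2 F5 44 04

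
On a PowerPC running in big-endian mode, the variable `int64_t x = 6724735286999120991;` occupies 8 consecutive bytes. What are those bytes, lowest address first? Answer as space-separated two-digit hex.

5D 53 0F 1D 46 1D FC 5F

6724735286999120991 in hexadecimal, padded to 64 bits, is 0x5D530F1D461DFC5F.
Split into bytes (most-significant first): 5D 53 0F 1D 46 1D FC 5F.
In big-endian order the high byte comes first in memory.
So the memory order matches the most-significant-first order: 5D 53 0F 1D 46 1D FC 5F.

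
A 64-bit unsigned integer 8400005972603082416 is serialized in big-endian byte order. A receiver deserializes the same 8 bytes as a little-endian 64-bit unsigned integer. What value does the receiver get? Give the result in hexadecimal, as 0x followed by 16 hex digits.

0xB0962A4CEDD09274

8400005972603082416 in 64-bit hexadecimal is 0x7492D0ED4C2A96B0.
Stored big-endian, the bytes at ascending addresses are 74 92 D0 ED 4C 2A 96 B0.
Read back as little-endian, the first byte is least significant, giving 0xB0962A4CEDD09274.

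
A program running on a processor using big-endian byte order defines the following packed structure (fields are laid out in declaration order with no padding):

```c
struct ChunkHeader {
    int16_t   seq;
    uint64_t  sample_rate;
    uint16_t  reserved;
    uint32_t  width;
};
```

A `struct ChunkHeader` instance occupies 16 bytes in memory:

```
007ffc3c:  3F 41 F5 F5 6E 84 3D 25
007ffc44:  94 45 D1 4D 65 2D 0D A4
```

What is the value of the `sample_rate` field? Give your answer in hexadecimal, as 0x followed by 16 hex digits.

0xF5F56E843D259445

`sample_rate` follows `seq` (2 bytes), so it starts at byte offset 2 and occupies 8 bytes.
Bytes at offsets 2..9: F5 F5 6E 84 3D 25 94 45.
Big-endian: lowest address holds the most-significant byte.
The bytes are already most-significant first: 0xF5F56E843D259445.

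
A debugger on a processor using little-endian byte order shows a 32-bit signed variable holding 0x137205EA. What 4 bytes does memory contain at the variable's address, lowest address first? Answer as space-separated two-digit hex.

Split into bytes (most-significant first): 13 72 05 EA.
Little-endian: lowest address holds the least-significant byte.
So at ascending addresses the bytes are EA 05 72 13.

EA 05 72 13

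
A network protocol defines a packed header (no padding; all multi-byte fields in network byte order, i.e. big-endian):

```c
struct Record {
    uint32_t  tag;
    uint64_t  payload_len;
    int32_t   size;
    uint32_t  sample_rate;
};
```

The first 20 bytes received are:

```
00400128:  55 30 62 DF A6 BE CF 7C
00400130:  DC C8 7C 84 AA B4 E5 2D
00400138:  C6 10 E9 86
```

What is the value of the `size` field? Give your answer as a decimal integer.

`size` follows `tag` (4 B), `payload_len` (8 B), so it starts at offset 4 + 8 = 12 and occupies 4 bytes.
Bytes at offsets 12..15: AA B4 E5 2D.
In big-endian order the high byte comes first in memory.
The bytes are already most-significant first: 0xAAB4E52D.
Top bit is set, so as a signed 32-bit value this is 0xAAB4E52D − 2^32 = -1430985427.

-1430985427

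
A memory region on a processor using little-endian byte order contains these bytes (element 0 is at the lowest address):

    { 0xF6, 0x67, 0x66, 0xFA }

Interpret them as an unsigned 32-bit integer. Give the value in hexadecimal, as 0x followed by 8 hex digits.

In little-endian order the low byte comes first in memory.
Reassemble most-significant byte first: FA 66 67 F6 → 0xFA6667F6.

0xFA6667F6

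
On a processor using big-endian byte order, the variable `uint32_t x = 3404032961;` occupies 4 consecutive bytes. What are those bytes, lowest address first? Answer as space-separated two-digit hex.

CA E5 6B C1

3404032961 in hexadecimal, padded to 32 bits, is 0xCAE56BC1.
Split into bytes (most-significant first): CA E5 6B C1.
Big-endian stores the most-significant byte at the lowest address.
So the memory order matches the most-significant-first order: CA E5 6B C1.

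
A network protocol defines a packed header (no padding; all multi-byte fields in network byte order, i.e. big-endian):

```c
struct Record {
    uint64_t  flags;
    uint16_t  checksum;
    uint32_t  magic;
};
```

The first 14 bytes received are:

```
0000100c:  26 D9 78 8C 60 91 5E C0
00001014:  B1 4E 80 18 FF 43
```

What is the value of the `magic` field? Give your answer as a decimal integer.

2149121859

`magic` follows `flags` (8 B), `checksum` (2 B), so it starts at offset 8 + 2 = 10 and occupies 4 bytes.
Bytes at offsets 10..13: 80 18 FF 43.
Big-endian stores the most-significant byte at the lowest address.
The bytes are already most-significant first: 0x8018FF43.
0x8018FF43 = 2149121859.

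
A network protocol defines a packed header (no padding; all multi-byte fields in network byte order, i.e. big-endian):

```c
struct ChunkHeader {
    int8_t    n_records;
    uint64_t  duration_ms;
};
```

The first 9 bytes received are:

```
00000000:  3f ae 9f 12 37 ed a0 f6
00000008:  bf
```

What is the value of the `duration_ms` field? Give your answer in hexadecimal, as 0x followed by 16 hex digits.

0xAE9F1237EDA0F6BF

`duration_ms` follows `n_records` (1 byte), so it starts at byte offset 1 and occupies 8 bytes.
Bytes at offsets 1..8: AE 9F 12 37 ED A0 F6 BF.
Big-endian stores the most-significant byte at the lowest address.
The bytes are already most-significant first: 0xAE9F1237EDA0F6BF.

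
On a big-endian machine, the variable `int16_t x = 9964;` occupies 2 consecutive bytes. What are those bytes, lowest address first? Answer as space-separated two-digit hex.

9964 in hexadecimal, padded to 16 bits, is 0x26EC.
Split into bytes (most-significant first): 26 EC.
In big-endian order the high byte comes first in memory.
So the memory order matches the most-significant-first order: 26 EC.

26 EC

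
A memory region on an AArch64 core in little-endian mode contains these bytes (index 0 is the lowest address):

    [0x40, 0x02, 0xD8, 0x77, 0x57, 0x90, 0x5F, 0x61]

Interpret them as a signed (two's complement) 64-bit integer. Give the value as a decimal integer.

Little-endian: lowest address holds the least-significant byte.
Reassemble most-significant byte first: 61 5F 90 57 77 D8 02 40 → 0x615F905777D80240.
0x615F905777D80240 = 7016485449813721664.

7016485449813721664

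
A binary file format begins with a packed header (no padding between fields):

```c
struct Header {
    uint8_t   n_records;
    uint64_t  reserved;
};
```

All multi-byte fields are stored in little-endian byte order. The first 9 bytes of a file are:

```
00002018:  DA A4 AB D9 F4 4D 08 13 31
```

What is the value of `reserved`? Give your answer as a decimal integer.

`reserved` follows `n_records` (1 byte), so it starts at byte offset 1 and occupies 8 bytes.
Bytes at offsets 1..8: A4 AB D9 F4 4D 08 13 31.
Little-endian: lowest address holds the least-significant byte.
Reassemble most-significant byte first: 31 13 08 4D F4 D9 AB A4 → 0x3113084DF4D9ABA4.
0x3113084DF4D9ABA4 = 3536179263329381284.

3536179263329381284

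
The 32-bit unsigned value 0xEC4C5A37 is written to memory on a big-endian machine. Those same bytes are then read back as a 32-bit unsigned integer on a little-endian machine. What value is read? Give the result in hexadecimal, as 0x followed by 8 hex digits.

Stored big-endian, the bytes at ascending addresses are EC 4C 5A 37.
Read back as little-endian, the first byte is least significant, giving 0x375A4CEC.

0x375A4CEC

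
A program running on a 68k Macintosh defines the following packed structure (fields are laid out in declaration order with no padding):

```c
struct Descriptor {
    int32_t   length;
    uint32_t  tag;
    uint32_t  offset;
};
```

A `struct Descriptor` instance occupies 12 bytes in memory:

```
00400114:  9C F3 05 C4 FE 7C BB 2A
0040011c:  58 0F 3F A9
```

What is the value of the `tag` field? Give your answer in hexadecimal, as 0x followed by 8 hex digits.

0xFE7CBB2A

`tag` follows `length` (4 bytes), so it starts at byte offset 4 and occupies 4 bytes.
Bytes at offsets 4..7: FE 7C BB 2A.
Big-endian stores the most-significant byte at the lowest address.
The bytes are already most-significant first: 0xFE7CBB2A.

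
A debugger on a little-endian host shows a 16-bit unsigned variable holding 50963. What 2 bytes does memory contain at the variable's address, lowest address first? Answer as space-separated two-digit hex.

50963 in hexadecimal, padded to 16 bits, is 0xC713.
Split into bytes (most-significant first): C7 13.
Little-endian: lowest address holds the least-significant byte.
So at ascending addresses the bytes are 13 C7.

13 C7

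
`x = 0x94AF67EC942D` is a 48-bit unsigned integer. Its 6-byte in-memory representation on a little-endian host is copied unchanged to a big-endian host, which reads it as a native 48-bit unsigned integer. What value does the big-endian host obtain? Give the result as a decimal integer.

50117644627860

Stored little-endian, the bytes at ascending addresses are 2D 94 EC 67 AF 94.
Read back as big-endian, the last byte is least significant, giving 0x2D94EC67AF94.
0x2D94EC67AF94 = 50117644627860.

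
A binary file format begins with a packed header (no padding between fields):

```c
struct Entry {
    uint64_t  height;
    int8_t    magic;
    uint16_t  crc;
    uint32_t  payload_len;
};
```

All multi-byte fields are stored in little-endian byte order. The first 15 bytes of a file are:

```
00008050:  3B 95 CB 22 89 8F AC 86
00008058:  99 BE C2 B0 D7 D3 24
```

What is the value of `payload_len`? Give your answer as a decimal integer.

617863088

`payload_len` follows `height` (8 B), `magic` (1 B), `crc` (2 B), so it starts at offset 8 + 1 + 2 = 11 and occupies 4 bytes.
Bytes at offsets 11..14: B0 D7 D3 24.
Little-endian: lowest address holds the least-significant byte.
Reassemble most-significant byte first: 24 D3 D7 B0 → 0x24D3D7B0.
0x24D3D7B0 = 617863088.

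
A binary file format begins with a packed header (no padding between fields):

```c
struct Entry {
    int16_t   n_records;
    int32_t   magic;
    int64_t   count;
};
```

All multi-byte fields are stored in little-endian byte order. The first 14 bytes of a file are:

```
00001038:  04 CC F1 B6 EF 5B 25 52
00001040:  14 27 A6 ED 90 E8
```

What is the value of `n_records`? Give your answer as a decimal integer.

`n_records` is the first field, at byte offset 0, occupying 2 bytes.
Bytes at offsets 0..1: 04 CC.
Little-endian: lowest address holds the least-significant byte.
Reassemble most-significant byte first: CC 04 → 0xCC04.
Top bit is set, so as a signed 16-bit value this is 0xCC04 − 2^16 = -13308.

-13308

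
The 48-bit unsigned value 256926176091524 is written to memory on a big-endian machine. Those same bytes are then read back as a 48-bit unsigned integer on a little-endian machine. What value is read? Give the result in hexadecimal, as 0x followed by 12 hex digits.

256926176091524 in 48-bit hexadecimal is 0xE9AC49759D84.
Stored big-endian, the bytes at ascending addresses are E9 AC 49 75 9D 84.
Read back as little-endian, the first byte is least significant, giving 0x849D7549ACE9.

0x849D7549ACE9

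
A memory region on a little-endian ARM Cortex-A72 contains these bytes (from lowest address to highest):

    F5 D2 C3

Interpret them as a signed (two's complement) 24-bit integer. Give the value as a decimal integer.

-3943691

In little-endian order the low byte comes first in memory.
Reassemble most-significant byte first: C3 D2 F5 → 0xC3D2F5.
Top bit is set, so as a signed 24-bit value this is 0xC3D2F5 − 2^24 = -3943691.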